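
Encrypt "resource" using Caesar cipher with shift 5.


Word: "resource"
Shift: 5
Each letter → (letter + shift) mod 26:
  'r' (17) + 5 = 22 → 'w'
  'e' (4) + 5 = 9 → 'j'
  's' (18) + 5 = 23 → 'x'
  'o' (14) + 5 = 19 → 't'
  'u' (20) + 5 = 25 → 'z'
  'r' (17) + 5 = 22 → 'w'
  'c' (2) + 5 = 7 → 'h'
  'e' (4) + 5 = 9 → 'j'
Result = "wjxtzwhj"


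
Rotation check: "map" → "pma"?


Word: "map", Candidate: "pma"
Method: check if candidate is substring of word+word
"mapmap" contains "pma"? Yes
Is rotation = Yes


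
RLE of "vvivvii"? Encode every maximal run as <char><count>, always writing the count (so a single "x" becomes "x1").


String: "vvivvii"
Scanning for consecutive runs:
  'v' x 2
  'i' x 1
  'v' x 2
  'i' x 2
RLE = "v2i1v2i2"


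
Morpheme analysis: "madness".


Word: "madness"
Morphemes: mad | -ness
Each morpheme carries meaning
= 2 morphemes


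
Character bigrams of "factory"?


Word: "factory" (length 7)
Number of bigrams = 7 - 2 + 1 = 6
  Position 0: "fa"
  Position 1: "ac"
  Position 2: "ct"
  Position 3: "to"
  Position 4: "or"
  Position 5: "ry"
Bigrams = "fa", "ac", "ct", "to", "or", "ry"


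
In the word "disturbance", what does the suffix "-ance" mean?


Suffix: -ance
Example: disturbance (disturb + -ance)
Meaning = state of


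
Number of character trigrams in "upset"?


Word: "upset" (length 5)
Number of 3-grams = length - 3 + 1 = 5 - 3 + 1
= 3


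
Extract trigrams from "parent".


Word: "parent" (length 6)
Number of trigrams = 6 - 3 + 1 = 4
  Position 0: "par"
  Position 1: "are"
  Position 2: "ren"
  Position 3: "ent"
Trigrams = "par", "are", "ren", "ent"


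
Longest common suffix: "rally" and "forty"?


Word 1: "rally"
Word 2: "forty"
Comparing from end:
  Pos -1: 'y' == 'y'
  Pos -2: 'l' != 't' (stop)
LCS = "y" (length 1)


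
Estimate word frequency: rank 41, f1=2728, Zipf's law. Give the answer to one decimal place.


Zipf's law: f(r) = f(1) / r
f(1) = 2728
f(41) = 2728 / 41
= 66.5 occurrences


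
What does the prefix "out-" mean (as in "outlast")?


Prefix: out-
As in: outlast -> out- + last
Meaning = surpass


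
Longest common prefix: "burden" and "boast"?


Word 1: "burden"
Word 2: "boast"
Comparing from start:
  Pos 0: 'b' == 'b'
  Pos 1: 'u' != 'o' (stop)
LCP = "b" (length 1)


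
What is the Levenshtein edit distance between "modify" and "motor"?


Word 1: "modify" (length 6)
Word 2: "motor" (length 5)
One optimal edit sequence (insert/delete/substitute each cost 1):
  1. keep 'm'
  2. keep 'o'
  3. delete 'd'  (+1)
  4. substitute 'i' -> 't'  (+1)
  5. substitute 'f' -> 'o'  (+1)
  6. substitute 'y' -> 'r'  (+1)
Total edit operations: 4
Edit distance = 4


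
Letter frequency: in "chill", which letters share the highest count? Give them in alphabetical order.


Word: "chill"
Letter counts:
  'c': 1
  'h': 1
  'i': 1
  'l': 2
Maximum count = 2
Most frequent = 'l' (2 times each)


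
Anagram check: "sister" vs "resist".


Word 1: "sister" → sorted: eirsst
Word 2: "resist" → sorted: eirsst
Same letters? eirsst == eirsst
Anagram = Yes


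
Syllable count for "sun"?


Word: "sun"
Syllable breakdown: sun
Counting: 1 part
= 1 syllable


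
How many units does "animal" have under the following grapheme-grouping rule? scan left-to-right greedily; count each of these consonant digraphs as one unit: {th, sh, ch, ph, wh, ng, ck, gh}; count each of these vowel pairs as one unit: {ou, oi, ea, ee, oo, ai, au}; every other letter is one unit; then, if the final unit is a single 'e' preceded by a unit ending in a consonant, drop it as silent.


Word: "animal" (6 letters)
Left-to-right scan:
  [1] 'a' (letter)
  [2] 'n' (letter)
  [3] 'i' (letter)
  [4] 'm' (letter)
  [5] 'a' (letter)
  [6] 'l' (letter)
Units from scan: 6
Sound units = 6 units


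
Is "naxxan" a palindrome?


Word: "naxxan"
Reversed: "naxxan"
Forward == Backward? naxxan == naxxan
Palindrome = Yes


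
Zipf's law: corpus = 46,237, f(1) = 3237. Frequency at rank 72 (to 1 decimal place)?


Zipf's law: f(r) = f(1) / r
f(1) = 3237
f(72) = 3237 / 72
= 45.0 occurrences


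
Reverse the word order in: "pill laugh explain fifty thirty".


Original: "pill laugh explain fifty thirty"
Words (1..n): pill | laugh | explain | fifty | thirty
Reversed (n..1): thirty | fifty | explain | laugh | pill
Result = "thirty fifty explain laugh pill"


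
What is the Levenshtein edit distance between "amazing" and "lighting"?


Word 1: "amazing" (length 7)
Word 2: "lighting" (length 8)
One optimal edit sequence (insert/delete/substitute each cost 1):
  1. insert 'l'  (+1)
  2. substitute 'a' -> 'i'  (+1)
  3. substitute 'm' -> 'g'  (+1)
  4. substitute 'a' -> 'h'  (+1)
  5. substitute 'z' -> 't'  (+1)
  6. keep 'i'
  7. keep 'n'
  8. keep 'g'
Total edit operations: 5
Edit distance = 5


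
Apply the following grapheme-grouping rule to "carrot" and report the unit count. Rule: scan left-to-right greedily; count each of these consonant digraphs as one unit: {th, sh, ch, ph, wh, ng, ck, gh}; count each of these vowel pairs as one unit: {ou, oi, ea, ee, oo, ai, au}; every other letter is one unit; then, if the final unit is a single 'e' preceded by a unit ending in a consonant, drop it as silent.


Word: "carrot" (6 letters)
Left-to-right scan:
  (1) 'c' (letter)
  (2) 'a' (letter)
  (3) 'r' (letter)
  (4) 'r' (letter)
  (5) 'o' (letter)
  (6) 't' (letter)
Units from scan: 6
Sound units = 6 units


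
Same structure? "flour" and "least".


Pattern of "flour": [0, 1, 2, 3, 4]
Pattern of "least": [0, 1, 2, 3, 4]
Patterns match
Same pattern = Yes


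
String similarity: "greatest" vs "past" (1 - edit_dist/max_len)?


Word 1: "greatest" (length 8)
Word 2: "past" (length 4)
One optimal edit sequence:
  1. delete 'g'  (+1)
  2. delete 'r'  (+1)
  3. substitute 'e' -> 'p'  (+1)
  4. keep 'a'
  5. delete 't'  (+1)
  6. delete 'e'  (+1)
  7. keep 's'
  8. keep 't'
Edit distance = 5
Max length = max(8, 4) = 8
Similarity = 1 - 5/8
= 0.3750


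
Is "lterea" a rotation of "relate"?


Word: "relate", Candidate: "lterea"
Method: check if candidate is substring of word+word
"relaterelate" contains "lterea"? No
Is rotation = No


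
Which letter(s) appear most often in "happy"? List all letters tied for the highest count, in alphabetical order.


Word: "happy"
Letter counts:
  'a': 1
  'h': 1
  'p': 2
  'y': 1
Maximum count = 2
Most frequent = 'p' (2 times each)


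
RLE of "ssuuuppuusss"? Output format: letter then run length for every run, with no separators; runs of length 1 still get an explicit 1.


String: "ssuuuppuusss"
Scanning for consecutive runs:
  's' x 2
  'u' x 3
  'p' x 2
  'u' x 2
  's' x 3
RLE = "s2u3p2u2s3"


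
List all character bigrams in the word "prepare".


Word: "prepare" (length 7)
Number of bigrams = 7 - 2 + 1 = 6
  Position 0: "pr"
  Position 1: "re"
  Position 2: "ep"
  Position 3: "pa"
  Position 4: "ar"
  Position 5: "re"
Bigrams = "pr", "re", "ep", "pa", "ar", "re"


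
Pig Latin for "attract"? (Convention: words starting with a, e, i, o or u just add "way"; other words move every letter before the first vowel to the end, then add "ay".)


Word: "attract"
Starts with vowel → add 'way'
Pig Latin = "attractway"


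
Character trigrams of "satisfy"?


Word: "satisfy" (length 7)
Number of trigrams = 7 - 3 + 1 = 5
  Position 0: "sat"
  Position 1: "ati"
  Position 2: "tis"
  Position 3: "isf"
  Position 4: "sfy"
Trigrams = "sat", "ati", "tis", "isf", "sfy"


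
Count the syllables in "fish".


Word: "fish"
Syllable breakdown: fish
Counting: 1 part
= 1 syllable


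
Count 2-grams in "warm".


Word: "warm" (length 4)
Number of 2-grams = length - 2 + 1 = 4 - 2 + 1
= 3


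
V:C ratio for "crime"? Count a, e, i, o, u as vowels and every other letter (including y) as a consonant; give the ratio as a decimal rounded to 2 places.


Word: "crime"
Vowels (a,e,i,o,u): 2
Consonants: 3
Ratio = 2/3
= 0.67


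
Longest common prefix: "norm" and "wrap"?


Word 1: "norm"
Word 2: "wrap"
Comparing from start:
  Pos 0: 'n' != 'w' (stop)
LCP = "" (length 0)


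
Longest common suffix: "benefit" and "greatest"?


Word 1: "benefit"
Word 2: "greatest"
Comparing from end:
  Pos -1: 't' == 't'
  Pos -2: 'i' != 's' (stop)
LCS = "t" (length 1)


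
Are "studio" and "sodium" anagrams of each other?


Word 1: "studio" → sorted: diostu
Word 2: "sodium" → sorted: dimosu
Same letters? diostu != dimosu
Anagram = No


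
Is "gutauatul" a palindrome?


Word: "gutauatul"
Reversed: "lutauatug"
Forward == Backward? gutauatul != lutauatug
Palindrome = No


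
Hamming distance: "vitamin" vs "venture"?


Comparing character by character (same length = 7):
  Pos 0: 'v' vs 'v' =
  Pos 1: 'i' vs 'e' !=
  Pos 2: 't' vs 'n' !=
  Pos 3: 'a' vs 't' !=
  Pos 4: 'm' vs 'u' !=
  Pos 5: 'i' vs 'r' !=
  Pos 6: 'n' vs 'e' !=
Hamming distance = 6


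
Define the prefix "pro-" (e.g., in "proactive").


Prefix: pro-
As in: proactive -> pro- + active
Meaning = forward / in favor of


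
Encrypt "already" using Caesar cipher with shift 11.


Word: "already"
Shift: 11
Each letter → (letter + shift) mod 26:
  'a' (0) + 11 = 11 → 'l'
  'l' (11) + 11 = 22 → 'w'
  'r' (17) + 11 = 2 → 'c'
  'e' (4) + 11 = 15 → 'p'
  'a' (0) + 11 = 11 → 'l'
  'd' (3) + 11 = 14 → 'o'
  'y' (24) + 11 = 9 → 'j'
Result = "lwcploj"


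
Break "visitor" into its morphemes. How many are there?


Word: "visitor"
Morphemes: visit | -or
Each morpheme carries meaning
= 2 morphemes


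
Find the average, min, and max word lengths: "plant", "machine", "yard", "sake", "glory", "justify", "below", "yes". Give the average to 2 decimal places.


Lengths: "plant"=5, "machine"=7, "yard"=4, "sake"=4, "glory"=5, "justify"=7, "below"=5, "yes"=3
Sum = 40, Count = 8
Average = 40/8 = 5.00
= avg=5.00, min=3, max=7


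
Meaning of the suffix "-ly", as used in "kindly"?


Suffix: -ly
Example: kindly = kind + -ly
Meaning = in a manner


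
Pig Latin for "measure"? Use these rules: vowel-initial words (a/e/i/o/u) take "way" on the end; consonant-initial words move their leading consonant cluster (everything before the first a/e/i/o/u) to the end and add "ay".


Word: "measure"
Starts with consonant(s) → move to end, add 'ay'
Consonant cluster: "m"
Pig Latin = "easuremay"


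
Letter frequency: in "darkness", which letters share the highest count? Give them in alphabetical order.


Word: "darkness"
Letter counts:
  'a': 1
  'd': 1
  'e': 1
  'k': 1
  'n': 1
  'r': 1
  's': 2
Maximum count = 2
Most frequent = 's' (2 times each)


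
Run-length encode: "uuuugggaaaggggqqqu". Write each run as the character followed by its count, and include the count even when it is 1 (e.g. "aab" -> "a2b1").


String: "uuuugggaaaggggqqqu"
Scanning for consecutive runs:
  'u' x 4
  'g' x 3
  'a' x 3
  'g' x 4
  'q' x 3
  'u' x 1
RLE = "u4g3a3g4q3u1"


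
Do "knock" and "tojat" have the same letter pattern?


Pattern of "knock": [0, 1, 2, 3, 0]
Pattern of "tojat": [0, 1, 2, 3, 0]
Patterns match
Same pattern = Yes


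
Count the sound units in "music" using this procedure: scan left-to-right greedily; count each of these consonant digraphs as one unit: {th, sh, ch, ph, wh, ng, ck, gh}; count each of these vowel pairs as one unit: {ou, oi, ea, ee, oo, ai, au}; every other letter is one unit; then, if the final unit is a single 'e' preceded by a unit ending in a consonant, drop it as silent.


Word: "music" (5 letters)
Left-to-right scan:
  (1) 'm' (letter)
  (2) 'u' (letter)
  (3) 's' (letter)
  (4) 'i' (letter)
  (5) 'c' (letter)
Units from scan: 5
Sound units = 5 units


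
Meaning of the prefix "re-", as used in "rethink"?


Prefix: re-
Example: rethink = re- + think
Meaning = again


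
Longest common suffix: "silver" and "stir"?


Word 1: "silver"
Word 2: "stir"
Comparing from end:
  Pos -1: 'r' == 'r'
  Pos -2: 'e' != 'i' (stop)
LCS = "r" (length 1)


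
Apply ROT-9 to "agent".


Word: "agent"
Shift: 9
Each letter → (letter + shift) mod 26:
  'a' (0) + 9 = 9 → 'j'
  'g' (6) + 9 = 15 → 'p'
  'e' (4) + 9 = 13 → 'n'
  'n' (13) + 9 = 22 → 'w'
  't' (19) + 9 = 2 → 'c'
Result = "jpnwc"


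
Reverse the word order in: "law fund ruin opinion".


Original: "law fund ruin opinion"
Words (1..n): law | fund | ruin | opinion
Reversed (n..1): opinion | ruin | fund | law
Result = "opinion ruin fund law"


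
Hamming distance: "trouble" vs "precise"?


Comparing character by character (same length = 7):
  Pos 0: 't' vs 'p' !=
  Pos 1: 'r' vs 'r' =
  Pos 2: 'o' vs 'e' !=
  Pos 3: 'u' vs 'c' !=
  Pos 4: 'b' vs 'i' !=
  Pos 5: 'l' vs 's' !=
  Pos 6: 'e' vs 'e' =
Hamming distance = 5


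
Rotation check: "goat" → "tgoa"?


Word: "goat", Candidate: "tgoa"
Method: check if candidate is substring of word+word
"goatgoat" contains "tgoa"? Yes
Is rotation = Yes


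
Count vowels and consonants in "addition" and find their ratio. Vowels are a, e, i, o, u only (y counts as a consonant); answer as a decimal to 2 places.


Word: "addition"
Vowels (a,e,i,o,u): 4
Consonants: 4
Ratio = 4/4
= 1.00


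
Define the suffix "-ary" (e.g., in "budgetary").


Suffix: -ary
As in: budgetary -> budget + -ary
Meaning = relating to


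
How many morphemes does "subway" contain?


Word: "subway"
Morphemes: sub- / way
Each morpheme carries meaning
= 2 morphemes


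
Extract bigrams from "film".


Word: "film" (length 4)
Number of bigrams = 4 - 2 + 1 = 3
  Position 0: "fi"
  Position 1: "il"
  Position 2: "lm"
Bigrams = "fi", "il", "lm"


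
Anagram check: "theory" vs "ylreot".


Word 1: "theory" → sorted: ehorty
Word 2: "ylreot" → sorted: elorty
Same letters? ehorty != elorty
Anagram = No


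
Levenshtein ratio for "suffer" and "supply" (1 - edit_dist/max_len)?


Word 1: "suffer" (length 6)
Word 2: "supply" (length 6)
One optimal edit sequence:
  1. keep 's'
  2. keep 'u'
  3. substitute 'f' -> 'p'  (+1)
  4. substitute 'f' -> 'p'  (+1)
  5. substitute 'e' -> 'l'  (+1)
  6. substitute 'r' -> 'y'  (+1)
Edit distance = 4
Max length = max(6, 6) = 6
Similarity = 1 - 4/6
= 0.3333


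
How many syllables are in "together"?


Word: "together"
Syllable breakdown: to · geth · er
Counting: 3 parts
= 3 syllables


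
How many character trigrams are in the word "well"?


Word: "well" (length 4)
Number of 3-grams = length - 3 + 1 = 4 - 3 + 1
= 2


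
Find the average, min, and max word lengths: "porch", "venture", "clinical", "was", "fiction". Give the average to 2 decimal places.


Lengths: "porch"=5, "venture"=7, "clinical"=8, "was"=3, "fiction"=7
Sum = 30, Count = 5
Average = 30/5 = 6.00
= avg=6.00, min=3, max=8


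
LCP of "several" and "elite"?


Word 1: "several"
Word 2: "elite"
Comparing from start:
  Pos 0: 's' != 'e' (stop)
LCP = "" (length 0)


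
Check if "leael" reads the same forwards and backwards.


Word: "leael"
Reversed: "leael"
Forward == Backward? leael == leael
Palindrome = Yes


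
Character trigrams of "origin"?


Word: "origin" (length 6)
Number of trigrams = 6 - 3 + 1 = 4
  Position 0: "ori"
  Position 1: "rig"
  Position 2: "igi"
  Position 3: "gin"
Trigrams = "ori", "rig", "igi", "gin"


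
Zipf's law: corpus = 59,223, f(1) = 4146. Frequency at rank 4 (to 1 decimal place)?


Zipf's law: f(r) = f(1) / r
f(1) = 4146
f(4) = 4146 / 4
= 1036.5 occurrences


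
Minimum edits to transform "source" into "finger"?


Word 1: "source" (length 6)
Word 2: "finger" (length 6)
One optimal edit sequence (insert/delete/substitute each cost 1):
  1. substitute 's' -> 'f'  (+1)
  2. substitute 'o' -> 'i'  (+1)
  3. substitute 'u' -> 'n'  (+1)
  4. substitute 'r' -> 'g'  (+1)
  5. substitute 'c' -> 'e'  (+1)
  6. substitute 'e' -> 'r'  (+1)
Total edit operations: 6
Edit distance = 6


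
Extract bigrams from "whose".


Word: "whose" (length 5)
Number of bigrams = 5 - 2 + 1 = 4
  Position 0: "wh"
  Position 1: "ho"
  Position 2: "os"
  Position 3: "se"
Bigrams = "wh", "ho", "os", "se"


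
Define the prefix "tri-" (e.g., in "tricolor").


Prefix: tri-
Example: tricolor = tri- + color
Meaning = three


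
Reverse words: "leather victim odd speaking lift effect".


Original: "leather victim odd speaking lift effect"
Words (1..n): leather | victim | odd | speaking | lift | effect
Reversed (n..1): effect | lift | speaking | odd | victim | leather
Result = "effect lift speaking odd victim leather"


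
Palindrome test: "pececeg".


Word: "pececeg"
Reversed: "gececep"
Forward == Backward? pececeg != gececep
Palindrome = No


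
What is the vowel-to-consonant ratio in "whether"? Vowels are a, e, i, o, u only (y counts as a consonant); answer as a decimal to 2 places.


Word: "whether"
Vowels (a,e,i,o,u): 2
Consonants: 5
Ratio = 2/5
= 0.40


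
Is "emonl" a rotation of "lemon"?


Word: "lemon", Candidate: "emonl"
Method: check if candidate is substring of word+word
"lemonlemon" contains "emonl"? Yes
Is rotation = Yes


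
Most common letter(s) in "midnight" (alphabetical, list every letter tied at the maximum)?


Word: "midnight"
Letter counts:
  'd': 1
  'g': 1
  'h': 1
  'i': 2
  'm': 1
  'n': 1
  't': 1
Maximum count = 2
Most frequent = 'i' (2 times each)


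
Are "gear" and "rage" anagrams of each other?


Word 1: "gear" → sorted: aegr
Word 2: "rage" → sorted: aegr
Same letters? aegr == aegr
Anagram = Yes


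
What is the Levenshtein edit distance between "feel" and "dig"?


Word 1: "feel" (length 4)
Word 2: "dig" (length 3)
One optimal edit sequence (insert/delete/substitute each cost 1):
  1. delete 'f'  (+1)
  2. substitute 'e' -> 'd'  (+1)
  3. substitute 'e' -> 'i'  (+1)
  4. substitute 'l' -> 'g'  (+1)
Total edit operations: 4
Edit distance = 4


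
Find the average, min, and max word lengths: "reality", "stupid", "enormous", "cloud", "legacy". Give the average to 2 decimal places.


Lengths: "reality"=7, "stupid"=6, "enormous"=8, "cloud"=5, "legacy"=6
Sum = 32, Count = 5
Average = 32/5 = 6.40
= avg=6.40, min=5, max=8


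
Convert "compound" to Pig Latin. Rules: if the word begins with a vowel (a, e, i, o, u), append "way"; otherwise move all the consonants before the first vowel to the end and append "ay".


Word: "compound"
Starts with consonant(s) → move to end, add 'ay'
Consonant cluster: "c"
Pig Latin = "ompoundcay"


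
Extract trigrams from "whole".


Word: "whole" (length 5)
Number of trigrams = 5 - 3 + 1 = 3
  Position 0: "who"
  Position 1: "hol"
  Position 2: "ole"
Trigrams = "who", "hol", "ole"


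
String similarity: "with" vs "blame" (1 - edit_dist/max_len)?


Word 1: "with" (length 4)
Word 2: "blame" (length 5)
One optimal edit sequence:
  1. insert 'b'  (+1)
  2. substitute 'w' -> 'l'  (+1)
  3. substitute 'i' -> 'a'  (+1)
  4. substitute 't' -> 'm'  (+1)
  5. substitute 'h' -> 'e'  (+1)
Edit distance = 5
Max length = max(4, 5) = 5
Similarity = 1 - 5/5
= 0.0000


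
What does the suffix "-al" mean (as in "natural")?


Suffix: -al
Example: natural (nature + -al, with a spelling change)
Meaning = relating to


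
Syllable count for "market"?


Word: "market"
Syllable breakdown: mar · ket
Counting: 2 parts
= 2 syllables


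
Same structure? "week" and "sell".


Pattern of "week": [0, 1, 1, 2]
Pattern of "sell": [0, 1, 2, 2]
Patterns do not match
Same pattern = No


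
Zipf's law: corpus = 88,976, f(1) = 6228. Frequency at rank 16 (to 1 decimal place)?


Zipf's law: f(r) = f(1) / r
f(1) = 6228
f(16) = 6228 / 16
= 389.3 occurrences


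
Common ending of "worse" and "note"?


Word 1: "worse"
Word 2: "note"
Comparing from end:
  Pos -1: 'e' == 'e'
  Pos -2: 's' != 't' (stop)
LCS = "e" (length 1)


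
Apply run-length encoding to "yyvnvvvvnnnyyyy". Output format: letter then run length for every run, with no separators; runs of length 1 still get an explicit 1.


String: "yyvnvvvvnnnyyyy"
Scanning for consecutive runs:
  'y' x 2
  'v' x 1
  'n' x 1
  'v' x 4
  'n' x 3
  'y' x 4
RLE = "y2v1n1v4n3y4"


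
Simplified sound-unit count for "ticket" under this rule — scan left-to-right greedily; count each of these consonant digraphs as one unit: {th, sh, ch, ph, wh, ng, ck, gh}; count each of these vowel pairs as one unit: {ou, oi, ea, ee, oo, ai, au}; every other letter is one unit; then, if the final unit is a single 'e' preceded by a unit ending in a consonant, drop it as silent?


Word: "ticket" (6 letters)
Left-to-right scan:
  (1) 't' (letter)
  (2) 'i' (letter)
  (3) 'ck' (digraph)
  (4) 'e' (letter)
  (5) 't' (letter)
Units from scan: 5
Sound units = 5 units


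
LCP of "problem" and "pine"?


Word 1: "problem"
Word 2: "pine"
Comparing from start:
  Pos 0: 'p' == 'p'
  Pos 1: 'r' != 'i' (stop)
LCP = "p" (length 1)


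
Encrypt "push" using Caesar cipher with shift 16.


Word: "push"
Shift: 16
Each letter → (letter + shift) mod 26:
  'p' (15) + 16 = 5 → 'f'
  'u' (20) + 16 = 10 → 'k'
  's' (18) + 16 = 8 → 'i'
  'h' (7) + 16 = 23 → 'x'
Result = "fkix"


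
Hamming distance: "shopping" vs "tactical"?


Comparing character by character (same length = 8):
  Pos 0: 's' vs 't' !=
  Pos 1: 'h' vs 'a' !=
  Pos 2: 'o' vs 'c' !=
  Pos 3: 'p' vs 't' !=
  Pos 4: 'p' vs 'i' !=
  Pos 5: 'i' vs 'c' !=
  Pos 6: 'n' vs 'a' !=
  Pos 7: 'g' vs 'l' !=
Hamming distance = 8


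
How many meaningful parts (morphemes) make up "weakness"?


Word: "weakness"
Morphemes: weak + -ness
Each morpheme carries meaning
= 2 morphemes


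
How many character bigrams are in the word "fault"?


Word: "fault" (length 5)
Number of 2-grams = length - 2 + 1 = 5 - 2 + 1
= 4


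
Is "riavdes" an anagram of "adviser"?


Word 1: "adviser" → sorted: adeirsv
Word 2: "riavdes" → sorted: adeirsv
Same letters? adeirsv == adeirsv
Anagram = Yes


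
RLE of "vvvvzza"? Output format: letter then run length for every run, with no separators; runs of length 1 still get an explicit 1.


String: "vvvvzza"
Scanning for consecutive runs:
  'v' x 4
  'z' x 2
  'a' x 1
RLE = "v4z2a1"


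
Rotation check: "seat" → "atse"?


Word: "seat", Candidate: "atse"
Method: check if candidate is substring of word+word
"seatseat" contains "atse"? Yes
Is rotation = Yes


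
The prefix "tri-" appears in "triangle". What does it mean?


Prefix: tri-
Example: triangle (tri- + angle)
Meaning = three


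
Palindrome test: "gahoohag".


Word: "gahoohag"
Reversed: "gahoohag"
Forward == Backward? gahoohag == gahoohag
Palindrome = Yes


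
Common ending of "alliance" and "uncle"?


Word 1: "alliance"
Word 2: "uncle"
Comparing from end:
  Pos -1: 'e' == 'e'
  Pos -2: 'c' != 'l' (stop)
LCS = "e" (length 1)


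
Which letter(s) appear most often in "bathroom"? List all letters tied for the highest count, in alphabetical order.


Word: "bathroom"
Letter counts:
  'a': 1
  'b': 1
  'h': 1
  'm': 1
  'o': 2
  'r': 1
  't': 1
Maximum count = 2
Most frequent = 'o' (2 times each)


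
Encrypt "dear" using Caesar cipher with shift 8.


Word: "dear"
Shift: 8
Each letter → (letter + shift) mod 26:
  'd' (3) + 8 = 11 → 'l'
  'e' (4) + 8 = 12 → 'm'
  'a' (0) + 8 = 8 → 'i'
  'r' (17) + 8 = 25 → 'z'
Result = "lmiz"


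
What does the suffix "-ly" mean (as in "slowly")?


Suffix: -ly
As in: slowly -> slow + -ly
Meaning = in a manner


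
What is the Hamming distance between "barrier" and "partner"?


Comparing character by character (same length = 7):
  Pos 0: 'b' vs 'p' !=
  Pos 1: 'a' vs 'a' =
  Pos 2: 'r' vs 'r' =
  Pos 3: 'r' vs 't' !=
  Pos 4: 'i' vs 'n' !=
  Pos 5: 'e' vs 'e' =
  Pos 6: 'r' vs 'r' =
Hamming distance = 3


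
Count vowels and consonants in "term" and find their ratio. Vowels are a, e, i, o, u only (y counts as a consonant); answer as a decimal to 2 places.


Word: "term"
Vowels (a,e,i,o,u): 1
Consonants: 3
Ratio = 1/3
= 0.33


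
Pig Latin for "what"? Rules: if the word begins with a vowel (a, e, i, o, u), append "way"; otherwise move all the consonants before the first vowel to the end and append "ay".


Word: "what"
Starts with consonant(s) → move to end, add 'ay'
Consonant cluster: "wh"
Pig Latin = "atwhay"


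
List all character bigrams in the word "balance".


Word: "balance" (length 7)
Number of bigrams = 7 - 2 + 1 = 6
  Position 0: "ba"
  Position 1: "al"
  Position 2: "la"
  Position 3: "an"
  Position 4: "nc"
  Position 5: "ce"
Bigrams = "ba", "al", "la", "an", "nc", "ce"


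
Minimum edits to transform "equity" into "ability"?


Word 1: "equity" (length 6)
Word 2: "ability" (length 7)
One optimal edit sequence (insert/delete/substitute each cost 1):
  1. insert 'a'  (+1)
  2. substitute 'e' -> 'b'  (+1)
  3. substitute 'q' -> 'i'  (+1)
  4. substitute 'u' -> 'l'  (+1)
  5. keep 'i'
  6. keep 't'
  7. keep 'y'
Total edit operations: 4
Edit distance = 4


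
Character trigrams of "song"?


Word: "song" (length 4)
Number of trigrams = 4 - 3 + 1 = 2
  Position 0: "son"
  Position 1: "ong"
Trigrams = "son", "ong"


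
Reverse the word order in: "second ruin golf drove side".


Original: "second ruin golf drove side"
Words (1..n): second | ruin | golf | drove | side
Reversed (n..1): side | drove | golf | ruin | second
Result = "side drove golf ruin second"


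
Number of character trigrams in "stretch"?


Word: "stretch" (length 7)
Number of 3-grams = length - 3 + 1 = 7 - 3 + 1
= 5


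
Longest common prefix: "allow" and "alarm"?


Word 1: "allow"
Word 2: "alarm"
Comparing from start:
  Pos 0: 'a' == 'a'
  Pos 1: 'l' == 'l'
  Pos 2: 'l' != 'a' (stop)
LCP = "al" (length 2)


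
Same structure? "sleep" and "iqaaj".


Pattern of "sleep": [0, 1, 2, 2, 3]
Pattern of "iqaaj": [0, 1, 2, 2, 3]
Patterns match
Same pattern = Yes


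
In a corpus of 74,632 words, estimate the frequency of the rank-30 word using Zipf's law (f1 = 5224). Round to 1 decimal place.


Zipf's law: f(r) = f(1) / r
f(1) = 5224
f(30) = 5224 / 30
= 174.1 occurrences


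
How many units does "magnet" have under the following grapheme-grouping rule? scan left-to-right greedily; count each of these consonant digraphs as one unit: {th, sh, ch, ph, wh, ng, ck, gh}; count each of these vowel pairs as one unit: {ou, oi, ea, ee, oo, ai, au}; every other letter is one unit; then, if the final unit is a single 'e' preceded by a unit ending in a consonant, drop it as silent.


Word: "magnet" (6 letters)
Left-to-right scan:
  (1) 'm' (letter)
  (2) 'a' (letter)
  (3) 'g' (letter)
  (4) 'n' (letter)
  (5) 'e' (letter)
  (6) 't' (letter)
Units from scan: 6
Sound units = 6 units


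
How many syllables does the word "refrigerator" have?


Word: "refrigerator"
Syllable breakdown: re · frig · er · a · tor
Counting: 5 parts
= 5 syllables


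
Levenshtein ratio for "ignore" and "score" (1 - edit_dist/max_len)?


Word 1: "ignore" (length 6)
Word 2: "score" (length 5)
One optimal edit sequence:
  1. delete 'i'  (+1)
  2. substitute 'g' -> 's'  (+1)
  3. substitute 'n' -> 'c'  (+1)
  4. keep 'o'
  5. keep 'r'
  6. keep 'e'
Edit distance = 3
Max length = max(6, 5) = 6
Similarity = 1 - 3/6
= 0.5000


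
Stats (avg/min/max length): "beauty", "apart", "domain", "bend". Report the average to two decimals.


Lengths: "beauty"=6, "apart"=5, "domain"=6, "bend"=4
Sum = 21, Count = 4
Average = 21/4 = 5.25
= avg=5.25, min=4, max=6


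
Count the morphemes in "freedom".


Word: "freedom"
Morphemes: free | -dom
Each morpheme carries meaning
= 2 morphemes


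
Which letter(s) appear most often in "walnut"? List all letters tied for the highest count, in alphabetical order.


Word: "walnut"
Letter counts:
  'a': 1
  'l': 1
  'n': 1
  't': 1
  'u': 1
  'w': 1
Maximum count = 1
Most frequent = 'a', 'l', 'n', 't', 'u', 'w' (1 time each)


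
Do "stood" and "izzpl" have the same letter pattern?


Pattern of "stood": [0, 1, 2, 2, 3]
Pattern of "izzpl": [0, 1, 1, 2, 3]
Patterns do not match
Same pattern = No


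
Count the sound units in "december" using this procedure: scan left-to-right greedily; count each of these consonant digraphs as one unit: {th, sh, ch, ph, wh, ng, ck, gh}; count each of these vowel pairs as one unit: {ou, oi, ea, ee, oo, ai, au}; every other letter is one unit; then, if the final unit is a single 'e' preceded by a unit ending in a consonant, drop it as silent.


Word: "december" (8 letters)
Left-to-right scan:
  (1) 'd' (letter)
  (2) 'e' (letter)
  (3) 'c' (letter)
  (4) 'e' (letter)
  (5) 'm' (letter)
  (6) 'b' (letter)
  (7) 'e' (letter)
  (8) 'r' (letter)
Units from scan: 8
Sound units = 8 units


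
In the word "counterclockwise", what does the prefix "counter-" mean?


Prefix: counter-
Example: counterclockwise = counter- + clockwise
Meaning = against / opposite


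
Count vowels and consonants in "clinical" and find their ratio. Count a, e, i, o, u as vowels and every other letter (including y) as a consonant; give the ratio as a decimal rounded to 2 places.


Word: "clinical"
Vowels (a,e,i,o,u): 3
Consonants: 5
Ratio = 3/5
= 0.60


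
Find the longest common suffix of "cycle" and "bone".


Word 1: "cycle"
Word 2: "bone"
Comparing from end:
  Pos -1: 'e' == 'e'
  Pos -2: 'l' != 'n' (stop)
LCS = "e" (length 1)


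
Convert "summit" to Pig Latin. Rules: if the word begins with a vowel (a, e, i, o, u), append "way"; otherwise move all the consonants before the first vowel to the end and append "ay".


Word: "summit"
Starts with consonant(s) → move to end, add 'ay'
Consonant cluster: "s"
Pig Latin = "ummitsay"


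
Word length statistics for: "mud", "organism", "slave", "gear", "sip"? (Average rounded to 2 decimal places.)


Lengths: "mud"=3, "organism"=8, "slave"=5, "gear"=4, "sip"=3
Sum = 23, Count = 5
Average = 23/5 = 4.60
= avg=4.60, min=3, max=8


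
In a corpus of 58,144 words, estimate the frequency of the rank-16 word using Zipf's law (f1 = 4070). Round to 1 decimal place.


Zipf's law: f(r) = f(1) / r
f(1) = 4070
f(16) = 4070 / 16
= 254.4 occurrences


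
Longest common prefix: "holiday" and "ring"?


Word 1: "holiday"
Word 2: "ring"
Comparing from start:
  Pos 0: 'h' != 'r' (stop)
LCP = "" (length 0)


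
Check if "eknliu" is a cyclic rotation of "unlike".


Word: "unlike", Candidate: "eknliu"
Method: check if candidate is substring of word+word
"unlikeunlike" contains "eknliu"? No
Is rotation = No


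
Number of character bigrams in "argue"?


Word: "argue" (length 5)
Number of 2-grams = length - 2 + 1 = 5 - 2 + 1
= 4


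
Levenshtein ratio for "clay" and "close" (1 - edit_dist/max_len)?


Word 1: "clay" (length 4)
Word 2: "close" (length 5)
One optimal edit sequence:
  1. keep 'c'
  2. keep 'l'
  3. insert 'o'  (+1)
  4. substitute 'a' -> 's'  (+1)
  5. substitute 'y' -> 'e'  (+1)
Edit distance = 3
Max length = max(4, 5) = 5
Similarity = 1 - 3/5
= 0.4000


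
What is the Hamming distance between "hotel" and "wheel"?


Comparing character by character (same length = 5):
  Pos 0: 'h' vs 'w' !=
  Pos 1: 'o' vs 'h' !=
  Pos 2: 't' vs 'e' !=
  Pos 3: 'e' vs 'e' =
  Pos 4: 'l' vs 'l' =
Hamming distance = 3


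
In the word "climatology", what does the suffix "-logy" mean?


Suffix: -logy
Example: climatology = climate + -logy, with a spelling change
Meaning = study of


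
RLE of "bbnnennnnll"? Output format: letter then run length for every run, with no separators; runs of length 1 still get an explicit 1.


String: "bbnnennnnll"
Scanning for consecutive runs:
  'b' x 2
  'n' x 2
  'e' x 1
  'n' x 4
  'l' x 2
RLE = "b2n2e1n4l2"


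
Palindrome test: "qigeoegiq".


Word: "qigeoegiq"
Reversed: "qigeoegiq"
Forward == Backward? qigeoegiq == qigeoegiq
Palindrome = Yes


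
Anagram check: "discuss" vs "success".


Word 1: "discuss" → sorted: cdisssu
Word 2: "success" → sorted: ccesssu
Same letters? cdisssu != ccesssu
Anagram = No


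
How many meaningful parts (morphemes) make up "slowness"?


Word: "slowness"
Morphemes: slow / -ness
Each morpheme carries meaning
= 2 morphemes


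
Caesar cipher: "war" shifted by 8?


Word: "war"
Shift: 8
Each letter → (letter + shift) mod 26:
  'w' (22) + 8 = 4 → 'e'
  'a' (0) + 8 = 8 → 'i'
  'r' (17) + 8 = 25 → 'z'
Result = "eiz"


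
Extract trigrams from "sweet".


Word: "sweet" (length 5)
Number of trigrams = 5 - 3 + 1 = 3
  Position 0: "swe"
  Position 1: "wee"
  Position 2: "eet"
Trigrams = "swe", "wee", "eet"


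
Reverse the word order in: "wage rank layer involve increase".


Original: "wage rank layer involve increase"
Words (1..n): wage | rank | layer | involve | increase
Reversed (n..1): increase | involve | layer | rank | wage
Result = "increase involve layer rank wage"


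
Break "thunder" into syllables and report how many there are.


Word: "thunder"
Syllable breakdown: thun | der
Counting: 2 parts
= 2 syllables


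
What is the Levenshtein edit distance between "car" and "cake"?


Word 1: "car" (length 3)
Word 2: "cake" (length 4)
One optimal edit sequence (insert/delete/substitute each cost 1):
  1. keep 'c'
  2. keep 'a'
  3. insert 'k'  (+1)
  4. substitute 'r' -> 'e'  (+1)
Total edit operations: 2
Edit distance = 2


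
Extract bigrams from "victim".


Word: "victim" (length 6)
Number of bigrams = 6 - 2 + 1 = 5
  Position 0: "vi"
  Position 1: "ic"
  Position 2: "ct"
  Position 3: "ti"
  Position 4: "im"
Bigrams = "vi", "ic", "ct", "ti", "im"


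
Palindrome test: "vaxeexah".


Word: "vaxeexah"
Reversed: "haxeexav"
Forward == Backward? vaxeexah != haxeexav
Palindrome = No


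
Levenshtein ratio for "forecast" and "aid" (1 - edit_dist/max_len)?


Word 1: "forecast" (length 8)
Word 2: "aid" (length 3)
One optimal edit sequence:
  1. delete 'f'  (+1)
  2. delete 'o'  (+1)
  3. delete 'r'  (+1)
  4. delete 'e'  (+1)
  5. delete 'c'  (+1)
  6. keep 'a'
  7. substitute 's' -> 'i'  (+1)
  8. substitute 't' -> 'd'  (+1)
Edit distance = 7
Max length = max(8, 3) = 8
Similarity = 1 - 7/8
= 0.1250


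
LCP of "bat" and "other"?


Word 1: "bat"
Word 2: "other"
Comparing from start:
  Pos 0: 'b' != 'o' (stop)
LCP = "" (length 0)


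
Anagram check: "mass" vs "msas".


Word 1: "mass" → sorted: amss
Word 2: "msas" → sorted: amss
Same letters? amss == amss
Anagram = Yes


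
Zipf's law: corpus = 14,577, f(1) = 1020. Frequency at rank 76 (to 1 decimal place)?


Zipf's law: f(r) = f(1) / r
f(1) = 1020
f(76) = 1020 / 76
= 13.4 occurrences


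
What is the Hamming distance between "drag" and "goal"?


Comparing character by character (same length = 4):
  Pos 0: 'd' vs 'g' !=
  Pos 1: 'r' vs 'o' !=
  Pos 2: 'a' vs 'a' =
  Pos 3: 'g' vs 'l' !=
Hamming distance = 3


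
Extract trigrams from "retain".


Word: "retain" (length 6)
Number of trigrams = 6 - 3 + 1 = 4
  Position 0: "ret"
  Position 1: "eta"
  Position 2: "tai"
  Position 3: "ain"
Trigrams = "ret", "eta", "tai", "ain"


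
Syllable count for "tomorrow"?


Word: "tomorrow"
Syllable breakdown: to · mor · row
Counting: 3 parts
= 3 syllables


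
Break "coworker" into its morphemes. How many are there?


Word: "coworker"
Morphemes: co- / work / -er
Each morpheme carries meaning
= 3 morphemes


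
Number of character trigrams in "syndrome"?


Word: "syndrome" (length 8)
Number of 3-grams = length - 3 + 1 = 8 - 3 + 1
= 6


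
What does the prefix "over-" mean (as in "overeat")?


Prefix: over-
Example: overeat (over- + eat)
Meaning = excessive


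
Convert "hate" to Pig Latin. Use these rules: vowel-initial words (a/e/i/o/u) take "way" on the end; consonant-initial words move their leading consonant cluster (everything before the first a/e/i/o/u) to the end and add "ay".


Word: "hate"
Starts with consonant(s) → move to end, add 'ay'
Consonant cluster: "h"
Pig Latin = "atehay"


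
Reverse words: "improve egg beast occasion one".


Original: "improve egg beast occasion one"
Words (1..n): improve | egg | beast | occasion | one
Reversed (n..1): one | occasion | beast | egg | improve
Result = "one occasion beast egg improve"


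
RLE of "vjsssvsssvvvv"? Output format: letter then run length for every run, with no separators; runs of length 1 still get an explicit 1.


String: "vjsssvsssvvvv"
Scanning for consecutive runs:
  'v' x 1
  'j' x 1
  's' x 3
  'v' x 1
  's' x 3
  'v' x 4
RLE = "v1j1s3v1s3v4"


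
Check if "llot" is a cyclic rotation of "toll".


Word: "toll", Candidate: "llot"
Method: check if candidate is substring of word+word
"tolltoll" contains "llot"? No
Is rotation = No


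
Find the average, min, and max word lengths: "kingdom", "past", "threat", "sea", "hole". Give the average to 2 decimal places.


Lengths: "kingdom"=7, "past"=4, "threat"=6, "sea"=3, "hole"=4
Sum = 24, Count = 5
Average = 24/5 = 4.80
= avg=4.80, min=3, max=7


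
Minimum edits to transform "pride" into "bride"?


Word 1: "pride" (length 5)
Word 2: "bride" (length 5)
One optimal edit sequence (insert/delete/substitute each cost 1):
  1. substitute 'p' -> 'b'  (+1)
  2. keep 'r'
  3. keep 'i'
  4. keep 'd'
  5. keep 'e'
Total edit operations: 1
Edit distance = 1


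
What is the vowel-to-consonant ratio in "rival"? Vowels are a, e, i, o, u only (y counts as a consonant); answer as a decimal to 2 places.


Word: "rival"
Vowels (a,e,i,o,u): 2
Consonants: 3
Ratio = 2/3
= 0.67


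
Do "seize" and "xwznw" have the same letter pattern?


Pattern of "seize": [0, 1, 2, 3, 1]
Pattern of "xwznw": [0, 1, 2, 3, 1]
Patterns match
Same pattern = Yes


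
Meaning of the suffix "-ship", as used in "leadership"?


Suffix: -ship
Example: leadership (leader + -ship)
Meaning = state / position


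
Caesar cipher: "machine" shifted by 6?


Word: "machine"
Shift: 6
Each letter → (letter + shift) mod 26:
  'm' (12) + 6 = 18 → 's'
  'a' (0) + 6 = 6 → 'g'
  'c' (2) + 6 = 8 → 'i'
  'h' (7) + 6 = 13 → 'n'
  'i' (8) + 6 = 14 → 'o'
  'n' (13) + 6 = 19 → 't'
  'e' (4) + 6 = 10 → 'k'
Result = "sginotk"


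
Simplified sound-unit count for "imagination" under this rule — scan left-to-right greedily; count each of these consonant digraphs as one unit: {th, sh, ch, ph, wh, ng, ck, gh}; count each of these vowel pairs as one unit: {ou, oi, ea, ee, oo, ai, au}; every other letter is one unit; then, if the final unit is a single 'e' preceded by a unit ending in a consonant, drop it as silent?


Word: "imagination" (11 letters)
Left-to-right scan:
  1. 'i' (letter)
  2. 'm' (letter)
  3. 'a' (letter)
  4. 'g' (letter)
  5. 'i' (letter)
  6. 'n' (letter)
  7. 'a' (letter)
  8. 't' (letter)
  9. 'i' (letter)
  10. 'o' (letter)
  11. 'n' (letter)
Units from scan: 11
Sound units = 11 units


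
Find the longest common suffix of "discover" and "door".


Word 1: "discover"
Word 2: "door"
Comparing from end:
  Pos -1: 'r' == 'r'
  Pos -2: 'e' != 'o' (stop)
LCS = "r" (length 1)


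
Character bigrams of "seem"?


Word: "seem" (length 4)
Number of bigrams = 4 - 2 + 1 = 3
  Position 0: "se"
  Position 1: "ee"
  Position 2: "em"
Bigrams = "se", "ee", "em"


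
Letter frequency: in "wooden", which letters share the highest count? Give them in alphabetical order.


Word: "wooden"
Letter counts:
  'd': 1
  'e': 1
  'n': 1
  'o': 2
  'w': 1
Maximum count = 2
Most frequent = 'o' (2 times each)


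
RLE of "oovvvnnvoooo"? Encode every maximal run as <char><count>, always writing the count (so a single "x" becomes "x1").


String: "oovvvnnvoooo"
Scanning for consecutive runs:
  'o' x 2
  'v' x 3
  'n' x 2
  'v' x 1
  'o' x 4
RLE = "o2v3n2v1o4"


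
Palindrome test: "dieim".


Word: "dieim"
Reversed: "mieid"
Forward == Backward? dieim != mieid
Palindrome = No
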